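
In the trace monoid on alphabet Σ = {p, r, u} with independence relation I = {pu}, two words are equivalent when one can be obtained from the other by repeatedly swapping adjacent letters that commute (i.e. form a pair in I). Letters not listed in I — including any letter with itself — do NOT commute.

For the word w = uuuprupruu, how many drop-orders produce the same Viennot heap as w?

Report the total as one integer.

0(u) covers ∅
1(u) covers 0:u
2(u) covers 1:u
3(p) covers ∅
4(r) covers 2:u, 3:p
5(u) covers 4:r
6(p) covers 4:r
7(r) covers 5:u, 6:p
8(u) covers 7:r
9(u) covers 8:u
floor of heap: 0:u, 3:p
completions by unplaced set U, small U first (add the entries for U minus each lowest piece of U):
  |U|=1: {9}:1
  |U|=2: {8,9}:1
  |U|=3: {7,8,9}:1
  |U|=4: {5,7,8,9}:1  {6,7,8,9}:1
  |U|=5: {5,6,7,8,9}:2
  |U|=6: {4,5,6,7,8,9}:2
  |U|=7: {2,4,5,6,7,8,9}:2  {3,4,5,6,7,8,9}:2
  |U|=8: {1,2,4,5,6,7,8,9}:2  {2,3,4,5,6,7,8,9}:4
  start at 0(u): 6
  start at 3(p): 2
sum over floor = 8

8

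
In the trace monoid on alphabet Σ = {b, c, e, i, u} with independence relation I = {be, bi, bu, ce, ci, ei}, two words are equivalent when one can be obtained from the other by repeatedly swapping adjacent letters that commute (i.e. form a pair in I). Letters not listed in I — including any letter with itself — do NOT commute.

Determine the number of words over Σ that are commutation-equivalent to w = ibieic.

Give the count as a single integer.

drop 0:i onto floor
drop 1:b onto floor
drop 2:i onto {0:i}
drop 3:e onto floor
drop 4:i onto {2:i}
drop 5:c onto {1:b}
ground layer = {0:i, 1:b, 3:e}
drop-orders for the pieces not yet dropped (sum over which currently-grounded one goes next):
  1 to go: {3} 1  {4} 1  {5} 1
  2 to go: {1,5} 1  {2,4} 1  {3,4} 2  {3,5} 2  {4,5} 2
  3 to go: {0,2,4} 1  {1,3,5} 3  {1,4,5} 3  {2,3,4} 3  {2,4,5} 3  {3,4,5} 6
  4 to go: {0,2,3,4} 4  {0,2,4,5} 4  {1,2,4,5} 6  {1,3,4,5} 12  {2,3,4,5} 12
  if 0:i drops first: 30 orders
  if 1:b drops first: 20 orders
  if 3:e drops first: 10 orders
heap linearizations: 60

60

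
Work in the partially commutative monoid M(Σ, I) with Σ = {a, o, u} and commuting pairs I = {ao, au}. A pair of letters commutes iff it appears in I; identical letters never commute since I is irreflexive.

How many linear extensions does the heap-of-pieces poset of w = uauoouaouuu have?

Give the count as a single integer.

piece 0:u — minimal
piece 1:a — minimal
piece 2:u rests on {0:u}
piece 3:o rests on {2:u}
piece 4:o rests on {3:o}
piece 5:u rests on {4:o}
piece 6:a rests on {1:a}
piece 7:o rests on {5:u}
piece 8:u rests on {7:o}
piece 9:u rests on {8:u}
piece 10:u rests on {9:u}
minimal pieces: {0:u, 1:a}
ways to finish when only these pieces remain (= sum over removing one remaining piece with nothing left below it):
  1 left: {6}→1  {10}→1
  2 left: {1,6}→1  {6,10}→2  {9,10}→1
  3 left: {1,6,10}→3  {6,9,10}→3  {8,9,10}→1
  4 left: {1,6,9,10}→6  {6,8,9,10}→4  {7,8,9,10}→1
  5 left: {1,6,8,9,10}→10  {5,7,8,9,10}→1  {6,7,8,9,10}→5
  6 left: {1,6,7,8,9,10}→15  {4,5,7,8,9,10}→1  {5,6,7,8,9,10}→6
  7 left: {1,5,6,7,8,9,10}→21  {3,4,5,7,8,9,10}→1  {4,5,6,7,8,9,10}→7
  8 left: {1,4,5,6,7,8,9,10}→28  {2,3,4,5,7,8,9,10}→1  {3,4,5,6,7,8,9,10}→8
  9 left: {0,2,3,4,5,7,8,9,10}→1  {1,3,4,5,6,7,8,9,10}→36  {2,3,4,5,6,7,8,9,10}→9
  placing 0:u first → 45 extensions
  placing 1:a first → 10 extensions
total linear extensions = 55

55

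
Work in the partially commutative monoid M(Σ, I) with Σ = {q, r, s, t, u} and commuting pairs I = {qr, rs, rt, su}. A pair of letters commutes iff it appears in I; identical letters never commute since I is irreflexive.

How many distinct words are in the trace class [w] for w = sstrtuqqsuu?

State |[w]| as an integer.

0(s) covers ∅
1(s) covers 0:s
2(t) covers 1:s
3(r) covers ∅
4(t) covers 2:t
5(u) covers 3:r, 4:t
6(q) covers 5:u
7(q) covers 6:q
8(s) covers 7:q
9(u) covers 7:q
10(u) covers 9:u
floor of heap: 0:s, 3:r
completions by unplaced set U, small U first (add the entries for U minus each lowest piece of U):
  |U|=1: {8}:1  {10}:1
  |U|=2: {8,10}:2  {9,10}:1
  |U|=3: {8,9,10}:3
  |U|=4: {7,8,9,10}:3
  |U|=5: {6,7,8,9,10}:3
  |U|=6: {5,6,7,8,9,10}:3
  |U|=7: {3,5,6,7,8,9,10}:3  {4,5,6,7,8,9,10}:3
  |U|=8: {2,4,5,6,7,8,9,10}:3  {3,4,5,6,7,8,9,10}:6
  |U|=9: {1,2,4,5,6,7,8,9,10}:3  {2,3,4,5,6,7,8,9,10}:9
  start at 0(s): 12
  start at 3(r): 3
sum over floor = 15

15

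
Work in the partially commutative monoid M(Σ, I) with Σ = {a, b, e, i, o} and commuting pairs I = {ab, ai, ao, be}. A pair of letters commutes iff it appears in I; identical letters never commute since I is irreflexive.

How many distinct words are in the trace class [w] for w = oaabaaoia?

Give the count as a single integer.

126

#0=o has no predecessor
#1=a has no predecessor
#2=a depends on [1:a]
#3=b depends on [0:o]
#4=a depends on [2:a]
#5=a depends on [4:a]
#6=o depends on [3:b]
#7=i depends on [6:o]
#8=a depends on [5:a]
sources: [0:o, 1:a]
N(rest) = Σ N(rest − s) over sources s of rest; N(one piece) = 1:
  size 1 → [7]=1  [8]=1
  size 2 → [5,8]=1  [6,7]=1  [7,8]=2
  size 3 → [3,6,7]=1  [4,5,8]=1  [5,7,8]=3  [6,7,8]=3
  size 4 → [0,3,6,7]=1  [2,4,5,8]=1  [3,6,7,8]=4  [4,5,7,8]=4  [5,6,7,8]=6
  size 5 → [0,3,6,7,8]=5  [1,2,4,5,8]=1  [2,4,5,7,8]=5  [3,5,6,7,8]=10  [4,5,6,7,8]=10
  size 6 → [0,3,5,6,7,8]=15  [1,2,4,5,7,8]=6  [2,4,5,6,7,8]=15  [3,4,5,6,7,8]=20
  size 7 → [0,3,4,5,6,7,8]=35  [1,2,4,5,6,7,8]=21  [2,3,4,5,6,7,8]=35
  first=0(o) contributes 56
  first=1(a) contributes 70
|[w]| = 126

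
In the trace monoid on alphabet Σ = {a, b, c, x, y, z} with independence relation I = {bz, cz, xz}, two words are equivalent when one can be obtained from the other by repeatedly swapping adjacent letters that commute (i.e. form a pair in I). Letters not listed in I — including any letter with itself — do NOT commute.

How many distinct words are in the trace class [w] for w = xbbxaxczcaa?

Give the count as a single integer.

0(x) covers ∅
1(b) covers 0:x
2(b) covers 1:b
3(x) covers 2:b
4(a) covers 3:x
5(x) covers 4:a
6(c) covers 5:x
7(z) covers 4:a
8(c) covers 6:c
9(a) covers 7:z, 8:c
10(a) covers 9:a
floor of heap: 0:x
completions by unplaced set U, small U first (add the entries for U minus each lowest piece of U):
  |U|=1: {10}:1
  |U|=2: {9,10}:1
  |U|=3: {7,9,10}:1  {8,9,10}:1
  |U|=4: {6,8,9,10}:1  {7,8,9,10}:2
  |U|=5: {5,6,8,9,10}:1  {6,7,8,9,10}:3
  |U|=6: {5,6,7,8,9,10}:4
  |U|=7: {4,5,6,7,8,9,10}:4
  |U|=8: {3,4,5,6,7,8,9,10}:4
  |U|=9: {2,3,4,5,6,7,8,9,10}:4
  start at 0(x): 4

4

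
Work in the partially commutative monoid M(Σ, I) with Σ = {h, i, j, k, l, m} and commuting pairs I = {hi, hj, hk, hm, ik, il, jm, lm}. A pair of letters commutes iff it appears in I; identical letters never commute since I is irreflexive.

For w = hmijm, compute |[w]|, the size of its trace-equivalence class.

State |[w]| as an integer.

drop 0:h onto floor
drop 1:m onto floor
drop 2:i onto {1:m}
drop 3:j onto {2:i}
drop 4:m onto {2:i}
ground layer = {0:h, 1:m}
drop-orders for the pieces not yet dropped (sum over which currently-grounded one goes next):
  1 to go: {0} 1  {3} 1  {4} 1
  2 to go: {0,3} 2  {0,4} 2  {3,4} 2
  3 to go: {0,3,4} 6  {2,3,4} 2
  if 0:h drops first: 2 orders
  if 1:m drops first: 8 orders
heap linearizations: 10

10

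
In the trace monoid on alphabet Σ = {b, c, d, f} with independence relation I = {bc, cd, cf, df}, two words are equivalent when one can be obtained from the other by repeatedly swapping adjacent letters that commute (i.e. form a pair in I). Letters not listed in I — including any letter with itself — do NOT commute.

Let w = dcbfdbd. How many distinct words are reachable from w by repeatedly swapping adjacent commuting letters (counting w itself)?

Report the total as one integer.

0(d) covers ∅
1(c) covers ∅
2(b) covers 0:d
3(f) covers 2:b
4(d) covers 2:b
5(b) covers 3:f, 4:d
6(d) covers 5:b
floor of heap: 0:d, 1:c
completions by unplaced set U, small U first (add the entries for U minus each lowest piece of U):
  |U|=1: {1}:1  {6}:1
  |U|=2: {1,6}:2  {5,6}:1
  |U|=3: {1,5,6}:3  {3,5,6}:1  {4,5,6}:1
  |U|=4: {1,3,5,6}:4  {1,4,5,6}:4  {3,4,5,6}:2
  |U|=5: {1,3,4,5,6}:10  {2,3,4,5,6}:2
  start at 0(d): 12
  start at 1(c): 2
sum over floor = 14

14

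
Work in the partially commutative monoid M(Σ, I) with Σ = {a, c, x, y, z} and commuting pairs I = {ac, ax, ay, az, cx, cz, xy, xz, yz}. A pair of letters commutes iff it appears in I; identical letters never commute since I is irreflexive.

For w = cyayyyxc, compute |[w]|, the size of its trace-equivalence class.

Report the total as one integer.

56

piece 0:c — minimal
piece 1:y rests on {0:c}
piece 2:a — minimal
piece 3:y rests on {1:y}
piece 4:y rests on {3:y}
piece 5:y rests on {4:y}
piece 6:x — minimal
piece 7:c rests on {5:y}
minimal pieces: {0:c, 2:a, 6:x}
ways to finish when only these pieces remain (= sum over removing one remaining piece with nothing left below it):
  1 left: {2}→1  {6}→1  {7}→1
  2 left: {2,6}→2  {2,7}→2  {5,7}→1  {6,7}→2
  3 left: {2,5,7}→3  {2,6,7}→6  {4,5,7}→1  {5,6,7}→3
  4 left: {2,4,5,7}→4  {2,5,6,7}→12  {3,4,5,7}→1  {4,5,6,7}→4
  5 left: {1,3,4,5,7}→1  {2,3,4,5,7}→5  {2,4,5,6,7}→20  {3,4,5,6,7}→5
  6 left: {0,1,3,4,5,7}→1  {1,2,3,4,5,7}→6  {1,3,4,5,6,7}→6  {2,3,4,5,6,7}→30
  placing 0:c first → 42 extensions
  placing 2:a first → 7 extensions
  placing 6:x first → 7 extensions
total linear extensions = 56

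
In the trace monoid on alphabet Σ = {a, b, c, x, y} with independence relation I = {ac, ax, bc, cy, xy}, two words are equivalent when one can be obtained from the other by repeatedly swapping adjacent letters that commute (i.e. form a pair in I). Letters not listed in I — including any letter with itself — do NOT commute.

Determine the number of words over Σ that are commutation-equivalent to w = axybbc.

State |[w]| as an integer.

12

#0=a has no predecessor
#1=x has no predecessor
#2=y depends on [0:a]
#3=b depends on [1:x, 2:y]
#4=b depends on [3:b]
#5=c depends on [1:x]
sources: [0:a, 1:x]
N(rest) = Σ N(rest − s) over sources s of rest; N(one piece) = 1:
  size 1 → [4]=1  [5]=1
  size 2 → [3,4]=1  [4,5]=2
  size 3 → [2,3,4]=1  [3,4,5]=3
  size 4 → [0,2,3,4]=1  [1,3,4,5]=3  [2,3,4,5]=4
  first=0(a) contributes 7
  first=1(x) contributes 5
|[w]| = 12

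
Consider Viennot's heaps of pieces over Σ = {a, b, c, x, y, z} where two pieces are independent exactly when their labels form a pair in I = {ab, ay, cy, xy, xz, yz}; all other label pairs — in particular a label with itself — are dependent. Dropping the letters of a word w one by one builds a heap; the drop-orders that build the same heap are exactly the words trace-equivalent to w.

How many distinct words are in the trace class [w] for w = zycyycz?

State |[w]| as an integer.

35

piece 0:z — minimal
piece 1:y — minimal
piece 2:c rests on {0:z}
piece 3:y rests on {1:y}
piece 4:y rests on {3:y}
piece 5:c rests on {2:c}
piece 6:z rests on {5:c}
minimal pieces: {0:z, 1:y}
ways to finish when only these pieces remain (= sum over removing one remaining piece with nothing left below it):
  1 left: {4}→1  {6}→1
  2 left: {3,4}→1  {4,6}→2  {5,6}→1
  3 left: {1,3,4}→1  {2,5,6}→1  {3,4,6}→3  {4,5,6}→3
  4 left: {0,2,5,6}→1  {1,3,4,6}→4  {2,4,5,6}→4  {3,4,5,6}→6
  5 left: {0,2,4,5,6}→5  {1,3,4,5,6}→10  {2,3,4,5,6}→10
  placing 0:z first → 20 extensions
  placing 1:y first → 15 extensions
total linear extensions = 35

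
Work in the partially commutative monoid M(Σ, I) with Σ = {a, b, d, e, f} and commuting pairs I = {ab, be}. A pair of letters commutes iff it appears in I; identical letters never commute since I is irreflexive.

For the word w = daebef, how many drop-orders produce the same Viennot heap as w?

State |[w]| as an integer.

drop 0:d onto floor
drop 1:a onto {0:d}
drop 2:e onto {1:a}
drop 3:b onto {0:d}
drop 4:e onto {2:e}
drop 5:f onto {3:b, 4:e}
ground layer = {0:d}
drop-orders for the pieces not yet dropped (sum over which currently-grounded one goes next):
  1 to go: {5} 1
  2 to go: {3,5} 1  {4,5} 1
  3 to go: {2,4,5} 1  {3,4,5} 2
  4 to go: {1,2,4,5} 1  {2,3,4,5} 3
  if 0:d drops first: 4 orders

4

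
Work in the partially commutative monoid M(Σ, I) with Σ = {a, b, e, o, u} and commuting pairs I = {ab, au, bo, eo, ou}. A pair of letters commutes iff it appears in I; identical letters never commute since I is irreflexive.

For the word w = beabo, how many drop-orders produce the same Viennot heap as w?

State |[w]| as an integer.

piece 0:b — minimal
piece 1:e rests on {0:b}
piece 2:a rests on {1:e}
piece 3:b rests on {1:e}
piece 4:o rests on {2:a}
minimal pieces: {0:b}
ways to finish when only these pieces remain (= sum over removing one remaining piece with nothing left below it):
  1 left: {3}→1  {4}→1
  2 left: {2,4}→1  {3,4}→2
  3 left: {2,3,4}→3
  placing 0:b first → 3 extensions

3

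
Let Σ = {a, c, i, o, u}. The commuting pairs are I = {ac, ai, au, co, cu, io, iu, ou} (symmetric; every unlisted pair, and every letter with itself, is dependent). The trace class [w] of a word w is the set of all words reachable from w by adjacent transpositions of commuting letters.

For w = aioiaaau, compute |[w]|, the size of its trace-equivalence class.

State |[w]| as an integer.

168

piece 0:a — minimal
piece 1:i — minimal
piece 2:o rests on {0:a}
piece 3:i rests on {1:i}
piece 4:a rests on {2:o}
piece 5:a rests on {4:a}
piece 6:a rests on {5:a}
piece 7:u — minimal
minimal pieces: {0:a, 1:i, 7:u}
ways to finish when only these pieces remain (= sum over removing one remaining piece with nothing left below it):
  1 left: {3}→1  {6}→1  {7}→1
  2 left: {1,3}→1  {3,6}→2  {3,7}→2  {5,6}→1  {6,7}→2
  3 left: {1,3,6}→3  {1,3,7}→3  {3,5,6}→3  {3,6,7}→6  {4,5,6}→1  {5,6,7}→3
  4 left: {1,3,5,6}→6  {1,3,6,7}→12  {2,4,5,6}→1  {3,4,5,6}→4  {3,5,6,7}→12  {4,5,6,7}→4
  5 left: {0,2,4,5,6}→1  {1,3,4,5,6}→10  {1,3,5,6,7}→30  {2,3,4,5,6}→5  {2,4,5,6,7}→5  {3,4,5,6,7}→20
  6 left: {0,2,3,4,5,6}→6  {0,2,4,5,6,7}→6  {1,2,3,4,5,6}→15  {1,3,4,5,6,7}→60  {2,3,4,5,6,7}→30
  placing 0:a first → 105 extensions
  placing 1:i first → 42 extensions
  placing 7:u first → 21 extensions
total linear extensions = 168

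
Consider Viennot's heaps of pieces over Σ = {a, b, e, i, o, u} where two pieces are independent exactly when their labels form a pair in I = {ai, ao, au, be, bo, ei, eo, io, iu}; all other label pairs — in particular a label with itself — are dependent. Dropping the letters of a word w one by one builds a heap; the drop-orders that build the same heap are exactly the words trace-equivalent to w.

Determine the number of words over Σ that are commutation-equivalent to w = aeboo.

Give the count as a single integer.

20

0(a) covers ∅
1(e) covers 0:a
2(b) covers 0:a
3(o) covers ∅
4(o) covers 3:o
floor of heap: 0:a, 3:o
completions by unplaced set U, small U first (add the entries for U minus each lowest piece of U):
  |U|=1: {1}:1  {2}:1  {4}:1
  |U|=2: {1,2}:2  {1,4}:2  {2,4}:2  {3,4}:1
  |U|=3: {0,1,2}:2  {1,2,4}:6  {1,3,4}:3  {2,3,4}:3
  start at 0(a): 12
  start at 3(o): 8
sum over floor = 20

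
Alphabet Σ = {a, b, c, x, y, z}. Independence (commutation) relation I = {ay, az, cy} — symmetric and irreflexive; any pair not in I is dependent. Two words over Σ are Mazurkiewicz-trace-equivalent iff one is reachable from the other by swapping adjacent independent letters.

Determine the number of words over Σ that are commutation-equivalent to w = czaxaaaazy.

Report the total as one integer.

drop 0:c onto floor
drop 1:z onto {0:c}
drop 2:a onto {0:c}
drop 3:x onto {1:z, 2:a}
drop 4:a onto {3:x}
drop 5:a onto {4:a}
drop 6:a onto {5:a}
drop 7:a onto {6:a}
drop 8:z onto {3:x}
drop 9:y onto {8:z}
ground layer = {0:c}
drop-orders for the pieces not yet dropped (sum over which currently-grounded one goes next):
  1 to go: {7} 1  {9} 1
  2 to go: {6,7} 1  {7,9} 2  {8,9} 1
  3 to go: {5,6,7} 1  {6,7,9} 3  {7,8,9} 3
  4 to go: {4,5,6,7} 1  {5,6,7,9} 4  {6,7,8,9} 6
  5 to go: {4,5,6,7,9} 5  {5,6,7,8,9} 10
  6 to go: {4,5,6,7,8,9} 15
  7 to go: {3,4,5,6,7,8,9} 15
  8 to go: {1,3,4,5,6,7,8,9} 15  {2,3,4,5,6,7,8,9} 15
  if 0:c drops first: 30 orders

30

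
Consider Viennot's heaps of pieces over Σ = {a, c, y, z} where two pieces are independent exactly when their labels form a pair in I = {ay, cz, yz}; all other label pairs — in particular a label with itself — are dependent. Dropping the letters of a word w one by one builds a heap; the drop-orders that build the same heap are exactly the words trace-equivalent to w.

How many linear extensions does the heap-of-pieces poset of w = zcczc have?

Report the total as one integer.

0(z) covers ∅
1(c) covers ∅
2(c) covers 1:c
3(z) covers 0:z
4(c) covers 2:c
floor of heap: 0:z, 1:c
completions by unplaced set U, small U first (add the entries for U minus each lowest piece of U):
  |U|=1: {3}:1  {4}:1
  |U|=2: {0,3}:1  {2,4}:1  {3,4}:2
  |U|=3: {0,3,4}:3  {1,2,4}:1  {2,3,4}:3
  start at 0(z): 4
  start at 1(c): 6
sum over floor = 10

10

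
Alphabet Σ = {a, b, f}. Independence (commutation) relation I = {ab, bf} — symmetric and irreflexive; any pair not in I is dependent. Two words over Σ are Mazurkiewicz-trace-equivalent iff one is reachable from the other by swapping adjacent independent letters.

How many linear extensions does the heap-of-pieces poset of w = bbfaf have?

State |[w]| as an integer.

drop 0:b onto floor
drop 1:b onto {0:b}
drop 2:f onto floor
drop 3:a onto {2:f}
drop 4:f onto {3:a}
ground layer = {0:b, 2:f}
drop-orders for the pieces not yet dropped (sum over which currently-grounded one goes next):
  1 to go: {1} 1  {4} 1
  2 to go: {0,1} 1  {1,4} 2  {3,4} 1
  3 to go: {0,1,4} 3  {1,3,4} 3  {2,3,4} 1
  if 0:b drops first: 4 orders
  if 2:f drops first: 6 orders
heap linearizations: 10

10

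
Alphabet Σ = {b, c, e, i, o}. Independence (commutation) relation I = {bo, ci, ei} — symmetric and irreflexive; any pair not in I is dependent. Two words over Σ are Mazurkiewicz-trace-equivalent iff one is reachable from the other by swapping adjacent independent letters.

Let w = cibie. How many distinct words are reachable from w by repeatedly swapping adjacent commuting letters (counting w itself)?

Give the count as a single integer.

4

#0=c has no predecessor
#1=i has no predecessor
#2=b depends on [0:c, 1:i]
#3=i depends on [2:b]
#4=e depends on [2:b]
sources: [0:c, 1:i]
N(rest) = Σ N(rest − s) over sources s of rest; N(one piece) = 1:
  size 1 → [3]=1  [4]=1
  size 2 → [3,4]=2
  size 3 → [2,3,4]=2
  first=0(c) contributes 2
  first=1(i) contributes 2
|[w]| = 4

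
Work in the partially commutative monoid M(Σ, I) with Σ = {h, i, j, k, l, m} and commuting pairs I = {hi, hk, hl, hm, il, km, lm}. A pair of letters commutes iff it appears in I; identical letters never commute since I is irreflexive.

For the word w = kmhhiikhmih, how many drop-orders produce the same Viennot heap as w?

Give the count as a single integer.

1320

0(k) covers ∅
1(m) covers ∅
2(h) covers ∅
3(h) covers 2:h
4(i) covers 0:k, 1:m
5(i) covers 4:i
6(k) covers 5:i
7(h) covers 3:h
8(m) covers 5:i
9(i) covers 6:k, 8:m
10(h) covers 7:h
floor of heap: 0:k, 1:m, 2:h
completions by unplaced set U, small U first (add the entries for U minus each lowest piece of U):
  |U|=1: {9}:1  {10}:1
  |U|=2: {6,9}:1  {7,10}:1  {8,9}:1  {9,10}:2
  |U|=3: {3,7,10}:1  {6,8,9}:2  {6,9,10}:3  {7,9,10}:3  {8,9,10}:3
  |U|=4: {2,3,7,10}:1  {3,7,9,10}:4  {5,6,8,9}:2  {6,7,9,10}:6  {6,8,9,10}:8  {7,8,9,10}:6
  |U|=5: {2,3,7,9,10}:5  {3,6,7,9,10}:10  {3,7,8,9,10}:10  {4,5,6,8,9}:2  {5,6,8,9,10}:10  {6,7,8,9,10}:20
  |U|=6: {0,4,5,6,8,9}:2  {1,4,5,6,8,9}:2  {2,3,6,7,9,10}:15  {2,3,7,8,9,10}:15  {3,6,7,8,9,10}:40  {4,5,6,8,9,10}:12  {5,6,7,8,9,10}:30
  |U|=7: {0,1,4,5,6,8,9}:4  {0,4,5,6,8,9,10}:14  {1,4,5,6,8,9,10}:14  {2,3,6,7,8,9,10}:70  {3,5,6,7,8,9,10}:70  {4,5,6,7,8,9,10}:42
  |U|=8: {0,1,4,5,6,8,9,10}:32  {0,4,5,6,7,8,9,10}:56  {1,4,5,6,7,8,9,10}:56  {2,3,5,6,7,8,9,10}:140  {3,4,5,6,7,8,9,10}:112
  |U|=9: {0,1,4,5,6,7,8,9,10}:144  {0,3,4,5,6,7,8,9,10}:168  {1,3,4,5,6,7,8,9,10}:168  {2,3,4,5,6,7,8,9,10}:252
  start at 0(k): 420
  start at 1(m): 420
  start at 2(h): 480
sum over floor = 1320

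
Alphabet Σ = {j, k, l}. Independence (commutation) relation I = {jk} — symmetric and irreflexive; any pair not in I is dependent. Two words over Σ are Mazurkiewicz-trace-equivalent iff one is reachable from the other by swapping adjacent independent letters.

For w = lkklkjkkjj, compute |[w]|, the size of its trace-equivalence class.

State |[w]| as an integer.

20

drop 0:l onto floor
drop 1:k onto {0:l}
drop 2:k onto {1:k}
drop 3:l onto {2:k}
drop 4:k onto {3:l}
drop 5:j onto {3:l}
drop 6:k onto {4:k}
drop 7:k onto {6:k}
drop 8:j onto {5:j}
drop 9:j onto {8:j}
ground layer = {0:l}
drop-orders for the pieces not yet dropped (sum over which currently-grounded one goes next):
  1 to go: {7} 1  {9} 1
  2 to go: {6,7} 1  {7,9} 2  {8,9} 1
  3 to go: {4,6,7} 1  {5,8,9} 1  {6,7,9} 3  {7,8,9} 3
  4 to go: {4,6,7,9} 4  {5,7,8,9} 4  {6,7,8,9} 6
  5 to go: {4,6,7,8,9} 10  {5,6,7,8,9} 10
  6 to go: {4,5,6,7,8,9} 20
  7 to go: {3,4,5,6,7,8,9} 20
  8 to go: {2,3,4,5,6,7,8,9} 20
  if 0:l drops first: 20 orders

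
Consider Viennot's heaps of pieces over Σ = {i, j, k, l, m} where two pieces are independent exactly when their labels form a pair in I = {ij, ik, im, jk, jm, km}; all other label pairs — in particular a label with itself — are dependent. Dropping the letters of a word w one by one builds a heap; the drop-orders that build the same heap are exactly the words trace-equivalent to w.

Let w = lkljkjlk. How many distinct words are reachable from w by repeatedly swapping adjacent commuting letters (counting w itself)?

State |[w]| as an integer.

3

drop 0:l onto floor
drop 1:k onto {0:l}
drop 2:l onto {1:k}
drop 3:j onto {2:l}
drop 4:k onto {2:l}
drop 5:j onto {3:j}
drop 6:l onto {4:k, 5:j}
drop 7:k onto {6:l}
ground layer = {0:l}
drop-orders for the pieces not yet dropped (sum over which currently-grounded one goes next):
  1 to go: {7} 1
  2 to go: {6,7} 1
  3 to go: {4,6,7} 1  {5,6,7} 1
  4 to go: {3,5,6,7} 1  {4,5,6,7} 2
  5 to go: {3,4,5,6,7} 3
  6 to go: {2,3,4,5,6,7} 3
  if 0:l drops first: 3 orders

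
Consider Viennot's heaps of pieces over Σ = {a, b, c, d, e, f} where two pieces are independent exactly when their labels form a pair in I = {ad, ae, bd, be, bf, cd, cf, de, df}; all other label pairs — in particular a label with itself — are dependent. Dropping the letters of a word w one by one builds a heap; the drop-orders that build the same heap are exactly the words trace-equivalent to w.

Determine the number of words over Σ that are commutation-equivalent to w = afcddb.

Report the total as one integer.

drop 0:a onto floor
drop 1:f onto {0:a}
drop 2:c onto {0:a}
drop 3:d onto floor
drop 4:d onto {3:d}
drop 5:b onto {2:c}
ground layer = {0:a, 3:d}
drop-orders for the pieces not yet dropped (sum over which currently-grounded one goes next):
  1 to go: {1} 1  {4} 1  {5} 1
  2 to go: {1,4} 2  {1,5} 2  {2,5} 1  {3,4} 1  {4,5} 2
  3 to go: {1,2,5} 3  {1,3,4} 3  {1,4,5} 6  {2,4,5} 3  {3,4,5} 3
  4 to go: {0,1,2,5} 3  {1,2,4,5} 12  {1,3,4,5} 12  {2,3,4,5} 6
  if 0:a drops first: 30 orders
  if 3:d drops first: 15 orders
heap linearizations: 45

45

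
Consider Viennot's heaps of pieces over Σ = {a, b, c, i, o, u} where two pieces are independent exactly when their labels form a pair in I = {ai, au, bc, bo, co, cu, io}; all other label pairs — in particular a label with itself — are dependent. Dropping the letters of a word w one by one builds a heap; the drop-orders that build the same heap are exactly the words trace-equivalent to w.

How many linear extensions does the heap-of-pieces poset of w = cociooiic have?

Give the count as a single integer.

0(c) covers ∅
1(o) covers ∅
2(c) covers 0:c
3(i) covers 2:c
4(o) covers 1:o
5(o) covers 4:o
6(i) covers 3:i
7(i) covers 6:i
8(c) covers 7:i
floor of heap: 0:c, 1:o
completions by unplaced set U, small U first (add the entries for U minus each lowest piece of U):
  |U|=1: {5}:1  {8}:1
  |U|=2: {4,5}:1  {5,8}:2  {7,8}:1
  |U|=3: {1,4,5}:1  {4,5,8}:3  {5,7,8}:3  {6,7,8}:1
  |U|=4: {1,4,5,8}:4  {3,6,7,8}:1  {4,5,7,8}:6  {5,6,7,8}:4
  |U|=5: {1,4,5,7,8}:10  {2,3,6,7,8}:1  {3,5,6,7,8}:5  {4,5,6,7,8}:10
  |U|=6: {0,2,3,6,7,8}:1  {1,4,5,6,7,8}:20  {2,3,5,6,7,8}:6  {3,4,5,6,7,8}:15
  |U|=7: {0,2,3,5,6,7,8}:7  {1,3,4,5,6,7,8}:35  {2,3,4,5,6,7,8}:21
  start at 0(c): 56
  start at 1(o): 28
sum over floor = 84

84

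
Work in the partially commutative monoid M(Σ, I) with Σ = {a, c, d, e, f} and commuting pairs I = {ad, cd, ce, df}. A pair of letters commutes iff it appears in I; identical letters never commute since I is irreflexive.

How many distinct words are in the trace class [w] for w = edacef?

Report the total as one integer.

0(e) covers ∅
1(d) covers 0:e
2(a) covers 0:e
3(c) covers 2:a
4(e) covers 1:d, 2:a
5(f) covers 3:c, 4:e
floor of heap: 0:e
completions by unplaced set U, small U first (add the entries for U minus each lowest piece of U):
  |U|=1: {5}:1
  |U|=2: {3,5}:1  {4,5}:1
  |U|=3: {1,4,5}:1  {3,4,5}:2
  |U|=4: {1,3,4,5}:3  {2,3,4,5}:2
  start at 0(e): 5

5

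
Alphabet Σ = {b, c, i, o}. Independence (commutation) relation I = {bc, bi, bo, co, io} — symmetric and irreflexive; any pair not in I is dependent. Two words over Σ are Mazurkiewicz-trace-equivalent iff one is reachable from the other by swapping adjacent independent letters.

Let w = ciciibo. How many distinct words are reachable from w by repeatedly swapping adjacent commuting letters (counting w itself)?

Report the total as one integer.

42

0(c) covers ∅
1(i) covers 0:c
2(c) covers 1:i
3(i) covers 2:c
4(i) covers 3:i
5(b) covers ∅
6(o) covers ∅
floor of heap: 0:c, 5:b, 6:o
completions by unplaced set U, small U first (add the entries for U minus each lowest piece of U):
  |U|=1: {4}:1  {5}:1  {6}:1
  |U|=2: {3,4}:1  {4,5}:2  {4,6}:2  {5,6}:2
  |U|=3: {2,3,4}:1  {3,4,5}:3  {3,4,6}:3  {4,5,6}:6
  |U|=4: {1,2,3,4}:1  {2,3,4,5}:4  {2,3,4,6}:4  {3,4,5,6}:12
  |U|=5: {0,1,2,3,4}:1  {1,2,3,4,5}:5  {1,2,3,4,6}:5  {2,3,4,5,6}:20
  start at 0(c): 30
  start at 5(b): 6
  start at 6(o): 6
sum over floor = 42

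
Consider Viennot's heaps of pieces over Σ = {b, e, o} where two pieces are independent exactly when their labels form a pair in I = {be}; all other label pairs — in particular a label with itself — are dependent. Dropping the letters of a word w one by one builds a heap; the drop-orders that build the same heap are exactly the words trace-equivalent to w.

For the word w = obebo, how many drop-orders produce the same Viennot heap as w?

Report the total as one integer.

0(o) covers ∅
1(b) covers 0:o
2(e) covers 0:o
3(b) covers 1:b
4(o) covers 2:e, 3:b
floor of heap: 0:o
completions by unplaced set U, small U first (add the entries for U minus each lowest piece of U):
  |U|=1: {4}:1
  |U|=2: {2,4}:1  {3,4}:1
  |U|=3: {1,3,4}:1  {2,3,4}:2
  start at 0(o): 3

3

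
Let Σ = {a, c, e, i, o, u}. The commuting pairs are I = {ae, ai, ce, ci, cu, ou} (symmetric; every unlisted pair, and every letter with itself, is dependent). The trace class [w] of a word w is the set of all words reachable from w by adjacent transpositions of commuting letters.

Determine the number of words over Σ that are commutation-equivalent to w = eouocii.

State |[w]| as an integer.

10

piece 0:e — minimal
piece 1:o rests on {0:e}
piece 2:u rests on {0:e}
piece 3:o rests on {1:o}
piece 4:c rests on {3:o}
piece 5:i rests on {2:u, 3:o}
piece 6:i rests on {5:i}
minimal pieces: {0:e}
ways to finish when only these pieces remain (= sum over removing one remaining piece with nothing left below it):
  1 left: {4}→1  {6}→1
  2 left: {4,6}→2  {5,6}→1
  3 left: {2,5,6}→1  {4,5,6}→3
  4 left: {2,4,5,6}→4  {3,4,5,6}→3
  5 left: {1,3,4,5,6}→3  {2,3,4,5,6}→7
  placing 0:e first → 10 extensions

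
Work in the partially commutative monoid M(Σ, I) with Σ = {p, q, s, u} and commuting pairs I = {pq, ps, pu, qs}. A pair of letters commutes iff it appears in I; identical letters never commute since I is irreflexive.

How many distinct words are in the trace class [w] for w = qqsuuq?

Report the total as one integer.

drop 0:q onto floor
drop 1:q onto {0:q}
drop 2:s onto floor
drop 3:u onto {1:q, 2:s}
drop 4:u onto {3:u}
drop 5:q onto {4:u}
ground layer = {0:q, 2:s}
drop-orders for the pieces not yet dropped (sum over which currently-grounded one goes next):
  1 to go: {5} 1
  2 to go: {4,5} 1
  3 to go: {3,4,5} 1
  4 to go: {1,3,4,5} 1  {2,3,4,5} 1
  if 0:q drops first: 2 orders
  if 2:s drops first: 1 orders
heap linearizations: 3

3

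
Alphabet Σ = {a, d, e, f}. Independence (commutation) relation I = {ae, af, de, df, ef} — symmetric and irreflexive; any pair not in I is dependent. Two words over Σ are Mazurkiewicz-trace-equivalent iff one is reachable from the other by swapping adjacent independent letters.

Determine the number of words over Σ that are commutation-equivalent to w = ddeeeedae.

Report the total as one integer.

0(d) covers ∅
1(d) covers 0:d
2(e) covers ∅
3(e) covers 2:e
4(e) covers 3:e
5(e) covers 4:e
6(d) covers 1:d
7(a) covers 6:d
8(e) covers 5:e
floor of heap: 0:d, 2:e
completions by unplaced set U, small U first (add the entries for U minus each lowest piece of U):
  |U|=1: {7}:1  {8}:1
  |U|=2: {5,8}:1  {6,7}:1  {7,8}:2
  |U|=3: {1,6,7}:1  {4,5,8}:1  {5,7,8}:3  {6,7,8}:3
  |U|=4: {0,1,6,7}:1  {1,6,7,8}:4  {3,4,5,8}:1  {4,5,7,8}:4  {5,6,7,8}:6
  |U|=5: {0,1,6,7,8}:5  {1,5,6,7,8}:10  {2,3,4,5,8}:1  {3,4,5,7,8}:5  {4,5,6,7,8}:10
  |U|=6: {0,1,5,6,7,8}:15  {1,4,5,6,7,8}:20  {2,3,4,5,7,8}:6  {3,4,5,6,7,8}:15
  |U|=7: {0,1,4,5,6,7,8}:35  {1,3,4,5,6,7,8}:35  {2,3,4,5,6,7,8}:21
  start at 0(d): 56
  start at 2(e): 70
sum over floor = 126

126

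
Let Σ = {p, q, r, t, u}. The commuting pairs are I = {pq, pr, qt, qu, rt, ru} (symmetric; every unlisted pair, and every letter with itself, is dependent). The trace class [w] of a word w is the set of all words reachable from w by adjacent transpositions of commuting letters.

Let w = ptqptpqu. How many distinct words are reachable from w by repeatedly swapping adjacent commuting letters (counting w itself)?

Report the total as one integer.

piece 0:p — minimal
piece 1:t rests on {0:p}
piece 2:q — minimal
piece 3:p rests on {1:t}
piece 4:t rests on {3:p}
piece 5:p rests on {4:t}
piece 6:q rests on {2:q}
piece 7:u rests on {5:p}
minimal pieces: {0:p, 2:q}
ways to finish when only these pieces remain (= sum over removing one remaining piece with nothing left below it):
  1 left: {6}→1  {7}→1
  2 left: {2,6}→1  {5,7}→1  {6,7}→2
  3 left: {2,6,7}→3  {4,5,7}→1  {5,6,7}→3
  4 left: {2,5,6,7}→6  {3,4,5,7}→1  {4,5,6,7}→4
  5 left: {1,3,4,5,7}→1  {2,4,5,6,7}→10  {3,4,5,6,7}→5
  6 left: {0,1,3,4,5,7}→1  {1,3,4,5,6,7}→6  {2,3,4,5,6,7}→15
  placing 0:p first → 21 extensions
  placing 2:q first → 7 extensions
total linear extensions = 28

28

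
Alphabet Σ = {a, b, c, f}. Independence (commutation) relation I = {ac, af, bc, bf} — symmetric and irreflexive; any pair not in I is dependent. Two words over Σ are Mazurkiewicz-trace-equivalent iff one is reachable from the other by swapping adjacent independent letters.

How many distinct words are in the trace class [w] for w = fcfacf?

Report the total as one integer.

6

0(f) covers ∅
1(c) covers 0:f
2(f) covers 1:c
3(a) covers ∅
4(c) covers 2:f
5(f) covers 4:c
floor of heap: 0:f, 3:a
completions by unplaced set U, small U first (add the entries for U minus each lowest piece of U):
  |U|=1: {3}:1  {5}:1
  |U|=2: {3,5}:2  {4,5}:1
  |U|=3: {2,4,5}:1  {3,4,5}:3
  |U|=4: {1,2,4,5}:1  {2,3,4,5}:4
  start at 0(f): 5
  start at 3(a): 1
sum over floor = 6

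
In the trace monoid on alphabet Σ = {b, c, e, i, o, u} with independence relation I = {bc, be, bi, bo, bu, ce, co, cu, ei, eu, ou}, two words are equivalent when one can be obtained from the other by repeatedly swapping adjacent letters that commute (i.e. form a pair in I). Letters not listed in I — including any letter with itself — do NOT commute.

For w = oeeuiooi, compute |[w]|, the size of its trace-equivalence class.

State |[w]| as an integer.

9

0(o) covers ∅
1(e) covers 0:o
2(e) covers 1:e
3(u) covers ∅
4(i) covers 0:o, 3:u
5(o) covers 2:e, 4:i
6(o) covers 5:o
7(i) covers 6:o
floor of heap: 0:o, 3:u
completions by unplaced set U, small U first (add the entries for U minus each lowest piece of U):
  |U|=1: {7}:1
  |U|=2: {6,7}:1
  |U|=3: {5,6,7}:1
  |U|=4: {2,5,6,7}:1  {4,5,6,7}:1
  |U|=5: {1,2,5,6,7}:1  {2,4,5,6,7}:2  {3,4,5,6,7}:1
  |U|=6: {1,2,4,5,6,7}:3  {2,3,4,5,6,7}:3
  start at 0(o): 6
  start at 3(u): 3
sum over floor = 9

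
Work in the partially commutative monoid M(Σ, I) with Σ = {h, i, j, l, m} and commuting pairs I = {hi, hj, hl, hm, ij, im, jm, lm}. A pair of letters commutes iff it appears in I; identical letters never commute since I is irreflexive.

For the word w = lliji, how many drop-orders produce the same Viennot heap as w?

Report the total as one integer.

3

#0=l has no predecessor
#1=l depends on [0:l]
#2=i depends on [1:l]
#3=j depends on [1:l]
#4=i depends on [2:i]
sources: [0:l]
N(rest) = Σ N(rest − s) over sources s of rest; N(one piece) = 1:
  size 1 → [3]=1  [4]=1
  size 2 → [2,4]=1  [3,4]=2
  size 3 → [2,3,4]=3
  first=0(l) contributes 3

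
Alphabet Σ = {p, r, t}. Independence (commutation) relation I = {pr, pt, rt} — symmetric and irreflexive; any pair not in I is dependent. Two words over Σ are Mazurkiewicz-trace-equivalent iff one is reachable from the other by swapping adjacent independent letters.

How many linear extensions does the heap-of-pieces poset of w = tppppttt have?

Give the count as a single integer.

70

0(t) covers ∅
1(p) covers ∅
2(p) covers 1:p
3(p) covers 2:p
4(p) covers 3:p
5(t) covers 0:t
6(t) covers 5:t
7(t) covers 6:t
floor of heap: 0:t, 1:p
completions by unplaced set U, small U first (add the entries for U minus each lowest piece of U):
  |U|=1: {4}:1  {7}:1
  |U|=2: {3,4}:1  {4,7}:2  {6,7}:1
  |U|=3: {2,3,4}:1  {3,4,7}:3  {4,6,7}:3  {5,6,7}:1
  |U|=4: {0,5,6,7}:1  {1,2,3,4}:1  {2,3,4,7}:4  {3,4,6,7}:6  {4,5,6,7}:4
  |U|=5: {0,4,5,6,7}:5  {1,2,3,4,7}:5  {2,3,4,6,7}:10  {3,4,5,6,7}:10
  |U|=6: {0,3,4,5,6,7}:15  {1,2,3,4,6,7}:15  {2,3,4,5,6,7}:20
  start at 0(t): 35
  start at 1(p): 35
sum over floor = 70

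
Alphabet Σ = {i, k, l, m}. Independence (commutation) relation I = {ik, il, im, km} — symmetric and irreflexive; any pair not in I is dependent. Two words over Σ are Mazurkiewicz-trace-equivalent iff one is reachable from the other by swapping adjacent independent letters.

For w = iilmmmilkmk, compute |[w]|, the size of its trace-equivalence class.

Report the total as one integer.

495

piece 0:i — minimal
piece 1:i rests on {0:i}
piece 2:l — minimal
piece 3:m rests on {2:l}
piece 4:m rests on {3:m}
piece 5:m rests on {4:m}
piece 6:i rests on {1:i}
piece 7:l rests on {5:m}
piece 8:k rests on {7:l}
piece 9:m rests on {7:l}
piece 10:k rests on {8:k}
minimal pieces: {0:i, 2:l}
ways to finish when only these pieces remain (= sum over removing one remaining piece with nothing left below it):
  1 left: {6}→1  {9}→1  {10}→1
  2 left: {1,6}→1  {6,9}→2  {6,10}→2  {8,10}→1  {9,10}→2
  3 left: {0,1,6}→1  {1,6,9}→3  {1,6,10}→3  {6,8,10}→3  {6,9,10}→6  {8,9,10}→3
  4 left: {0,1,6,9}→4  {0,1,6,10}→4  {1,6,8,10}→6  {1,6,9,10}→12  {6,8,9,10}→12  {7,8,9,10}→3
  5 left: {0,1,6,8,10}→10  {0,1,6,9,10}→20  {1,6,8,9,10}→30  {5,7,8,9,10}→3  {6,7,8,9,10}→15
  6 left: {0,1,6,8,9,10}→60  {1,6,7,8,9,10}→45  {4,5,7,8,9,10}→3  {5,6,7,8,9,10}→18
  7 left: {0,1,6,7,8,9,10}→105  {1,5,6,7,8,9,10}→63  {3,4,5,7,8,9,10}→3  {4,5,6,7,8,9,10}→21
  8 left: {0,1,5,6,7,8,9,10}→168  {1,4,5,6,7,8,9,10}→84  {2,3,4,5,7,8,9,10}→3  {3,4,5,6,7,8,9,10}→24
  9 left: {0,1,4,5,6,7,8,9,10}→252  {1,3,4,5,6,7,8,9,10}→108  {2,3,4,5,6,7,8,9,10}→27
  placing 0:i first → 135 extensions
  placing 2:l first → 360 extensions
total linear extensions = 495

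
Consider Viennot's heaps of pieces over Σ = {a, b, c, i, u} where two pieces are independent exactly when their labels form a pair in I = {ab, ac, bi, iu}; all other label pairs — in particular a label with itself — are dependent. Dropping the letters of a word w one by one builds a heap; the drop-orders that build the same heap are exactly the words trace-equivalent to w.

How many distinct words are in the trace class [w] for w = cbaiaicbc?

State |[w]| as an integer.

9

#0=c has no predecessor
#1=b depends on [0:c]
#2=a has no predecessor
#3=i depends on [0:c, 2:a]
#4=a depends on [3:i]
#5=i depends on [4:a]
#6=c depends on [1:b, 5:i]
#7=b depends on [6:c]
#8=c depends on [7:b]
sources: [0:c, 2:a]
N(rest) = Σ N(rest − s) over sources s of rest; N(one piece) = 1:
  size 1 → [8]=1
  size 2 → [7,8]=1
  size 3 → [6,7,8]=1
  size 4 → [1,6,7,8]=1  [5,6,7,8]=1
  size 5 → [1,5,6,7,8]=2  [4,5,6,7,8]=1
  size 6 → [1,4,5,6,7,8]=3  [3,4,5,6,7,8]=1
  size 7 → [1,3,4,5,6,7,8]=4  [2,3,4,5,6,7,8]=1
  first=0(c) contributes 5
  first=2(a) contributes 4
|[w]| = 9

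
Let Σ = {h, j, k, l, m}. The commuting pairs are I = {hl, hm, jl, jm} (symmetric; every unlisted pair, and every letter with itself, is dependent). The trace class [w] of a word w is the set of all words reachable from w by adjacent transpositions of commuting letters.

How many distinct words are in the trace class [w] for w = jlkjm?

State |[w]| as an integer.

piece 0:j — minimal
piece 1:l — minimal
piece 2:k rests on {0:j, 1:l}
piece 3:j rests on {2:k}
piece 4:m rests on {2:k}
minimal pieces: {0:j, 1:l}
ways to finish when only these pieces remain (= sum over removing one remaining piece with nothing left below it):
  1 left: {3}→1  {4}→1
  2 left: {3,4}→2
  3 left: {2,3,4}→2
  placing 0:j first → 2 extensions
  placing 1:l first → 2 extensions
total linear extensions = 4

4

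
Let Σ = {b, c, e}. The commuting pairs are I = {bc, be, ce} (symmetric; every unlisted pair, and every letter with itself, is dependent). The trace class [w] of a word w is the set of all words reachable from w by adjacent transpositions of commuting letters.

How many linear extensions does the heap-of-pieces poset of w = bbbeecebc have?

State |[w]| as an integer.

1260

drop 0:b onto floor
drop 1:b onto {0:b}
drop 2:b onto {1:b}
drop 3:e onto floor
drop 4:e onto {3:e}
drop 5:c onto floor
drop 6:e onto {4:e}
drop 7:b onto {2:b}
drop 8:c onto {5:c}
ground layer = {0:b, 3:e, 5:c}
drop-orders for the pieces not yet dropped (sum over which currently-grounded one goes next):
  1 to go: {6} 1  {7} 1  {8} 1
  2 to go: {2,7} 1  {4,6} 1  {5,8} 1  {6,7} 2  {6,8} 2  {7,8} 2
  3 to go: {1,2,7} 1  {2,6,7} 3  {2,7,8} 3  {3,4,6} 1  {4,6,7} 3  {4,6,8} 3  {5,6,8} 3  {5,7,8} 3  {6,7,8} 6
  4 to go: {0,1,2,7} 1  {1,2,6,7} 4  {1,2,7,8} 4  {2,4,6,7} 6  {2,5,7,8} 6  {2,6,7,8} 12  {3,4,6,7} 4  {3,4,6,8} 4  {4,5,6,8} 6  {4,6,7,8} 12  {5,6,7,8} 12
  5 to go: {0,1,2,6,7} 5  {0,1,2,7,8} 5  {1,2,4,6,7} 10  {1,2,5,7,8} 10  {1,2,6,7,8} 20  {2,3,4,6,7} 10  {2,4,6,7,8} 30  {2,5,6,7,8} 30  {3,4,5,6,8} 10  {3,4,6,7,8} 20  {4,5,6,7,8} 30
  6 to go: {0,1,2,4,6,7} 15  {0,1,2,5,7,8} 15  {0,1,2,6,7,8} 30  {1,2,3,4,6,7} 20  {1,2,4,6,7,8} 60  {1,2,5,6,7,8} 60  {2,3,4,6,7,8} 60  {2,4,5,6,7,8} 90  {3,4,5,6,7,8} 60
  7 to go: {0,1,2,3,4,6,7} 35  {0,1,2,4,6,7,8} 105  {0,1,2,5,6,7,8} 105  {1,2,3,4,6,7,8} 140  {1,2,4,5,6,7,8} 210  {2,3,4,5,6,7,8} 210
  if 0:b drops first: 560 orders
  if 3:e drops first: 420 orders
  if 5:c drops first: 280 orders
heap linearizations: 1260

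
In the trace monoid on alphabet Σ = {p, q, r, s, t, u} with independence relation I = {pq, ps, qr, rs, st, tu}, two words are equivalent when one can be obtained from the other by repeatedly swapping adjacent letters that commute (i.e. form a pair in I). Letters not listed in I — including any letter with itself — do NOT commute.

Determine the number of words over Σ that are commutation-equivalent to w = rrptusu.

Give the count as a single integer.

4

0(r) covers ∅
1(r) covers 0:r
2(p) covers 1:r
3(t) covers 2:p
4(u) covers 2:p
5(s) covers 4:u
6(u) covers 5:s
floor of heap: 0:r
completions by unplaced set U, small U first (add the entries for U minus each lowest piece of U):
  |U|=1: {3}:1  {6}:1
  |U|=2: {3,6}:2  {5,6}:1
  |U|=3: {3,5,6}:3  {4,5,6}:1
  |U|=4: {3,4,5,6}:4
  |U|=5: {2,3,4,5,6}:4
  start at 0(r): 4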